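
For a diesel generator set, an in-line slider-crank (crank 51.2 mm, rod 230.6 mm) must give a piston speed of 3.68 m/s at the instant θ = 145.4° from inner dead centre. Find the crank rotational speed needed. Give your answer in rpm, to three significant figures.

1480

For an in-line slider-crank, |v_piston| = rω|sinθ|·[1 + r cosθ/√(L² − r² sin²θ)].
With r = 0.0512 m, L = 0.2306 m, θ = 145.4°: the bracketed kinematic factor |dx/dθ| = 0.023717 m.
ω = v/|dx/dθ| = 3.68/0.023717 = 155.16 rad/s.
N = 60ω/(2π) = 1481.7 rpm.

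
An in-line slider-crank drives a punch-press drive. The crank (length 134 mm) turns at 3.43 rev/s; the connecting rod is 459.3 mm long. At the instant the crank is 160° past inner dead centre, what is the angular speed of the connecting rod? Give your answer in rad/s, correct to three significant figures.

5.94

ω = 21.55 rad/s (converted from 3.43 rev/s).
The rod makes angle φ with the slider axis where L sinφ = r sinθ; differentiating, L cosφ·φ̇ = r ω cosθ.
L cosφ = √(L² − r² sin²θ) = 0.45701 m.
|ω_rod| = r ω |cosθ| / √(L² − r² sin²θ) = 0.134·21.55·0.93969/0.45701 = 5.938 rad/s.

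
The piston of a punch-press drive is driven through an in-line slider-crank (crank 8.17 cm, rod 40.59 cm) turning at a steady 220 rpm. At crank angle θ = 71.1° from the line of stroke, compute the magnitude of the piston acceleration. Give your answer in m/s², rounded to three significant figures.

7.06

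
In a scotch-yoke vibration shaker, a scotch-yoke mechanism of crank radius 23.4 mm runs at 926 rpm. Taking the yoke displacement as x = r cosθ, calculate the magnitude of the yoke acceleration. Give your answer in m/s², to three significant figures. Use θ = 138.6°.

165

ω = 96.97 rad/s (from 926 rpm).
x = r cosθ ⇒ ẍ = −rω² cosθ (ω constant).
|a| = rω²|cosθ| = 0.0234·(96.97)²·|cos 138.6°| = 165.05 m/s².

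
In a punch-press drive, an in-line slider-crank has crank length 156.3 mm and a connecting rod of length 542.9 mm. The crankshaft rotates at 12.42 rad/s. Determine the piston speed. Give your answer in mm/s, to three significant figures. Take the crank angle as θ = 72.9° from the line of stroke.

2020

ω = 12.42 rad/s
For an in-line slider-crank, x = r cosθ + √(L² − r² sin²θ), so v = −rω sinθ·[1 + r cosθ/√(L² − r² sin²θ)].
With r = 0.1563 m, L = 0.5429 m, θ = 72.9°: √(L² − r² sin²θ) = 0.52194 m.
v = −0.1563·12.42·0.95579·[1 + 0.1563·0.29404/0.52194] = -2.0188 m/s.
|v| = 2.0188 m/s = 2018.8 mm/s.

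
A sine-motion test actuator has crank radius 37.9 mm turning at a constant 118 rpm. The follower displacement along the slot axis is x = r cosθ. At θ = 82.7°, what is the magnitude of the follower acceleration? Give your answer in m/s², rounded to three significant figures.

0.735

ω = 12.36 rad/s (from 118 rpm).
x = r cosθ ⇒ ẍ = −rω² cosθ (ω constant).
|a| = rω²|cosθ| = 0.0379·(12.36)²·|cos 82.7°| = 0.73533 m/s².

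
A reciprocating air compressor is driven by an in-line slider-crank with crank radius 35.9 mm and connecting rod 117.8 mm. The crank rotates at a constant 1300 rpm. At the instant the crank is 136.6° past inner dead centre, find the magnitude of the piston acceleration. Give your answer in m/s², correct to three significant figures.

ω = 2π·1300/60 = 136.1 rad/s
x(θ) = r cosθ + √(L² − r² sin²θ); with ω constant, a = ω²·d²x/dθ².
d²x/dθ² = −r cosθ − r²(cos2θ)/√u − r⁴ sin²2θ/(4u^{3/2}),  u = L² − r² sin²θ = 0.0132684 m².
Substituting r = 0.0359 m, L = 0.1178 m, θ = 136.6°: d²x/dθ² = +0.025189 m.
a = ω²·d²x/dθ² = (136.1)²·(+0.025189) = +466.82 m/s²;  |a| = 466.82 m/s².

467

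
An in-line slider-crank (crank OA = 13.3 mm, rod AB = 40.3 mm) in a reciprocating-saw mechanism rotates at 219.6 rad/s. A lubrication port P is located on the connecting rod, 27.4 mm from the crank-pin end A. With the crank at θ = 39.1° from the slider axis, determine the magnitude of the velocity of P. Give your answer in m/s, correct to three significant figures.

2.29

ω = 219.6 rad/s.  Crank-pin speed |V_A| = rω = 2.9207 m/s, perpendicular to OA.
Rod angle: sinφ = −(r/L) sinθ ⇒ φ = -12.013°; ω_rod = −rω cosθ/√(L²−r²sin²θ) = -57.502 rad/s.
V_P = V_A + ω_rod × AP, with AP = 0.0274 m along the rod.
Components: V_Px = −rω sinθ − a·ω_rod·sinφ = -2.1699 m/s;  V_Py = rω cosθ + a·ω_rod·cosφ = +0.72553 m/s.
|V_P| = √(V_Px² + V_Py²) = 2.288 m/s.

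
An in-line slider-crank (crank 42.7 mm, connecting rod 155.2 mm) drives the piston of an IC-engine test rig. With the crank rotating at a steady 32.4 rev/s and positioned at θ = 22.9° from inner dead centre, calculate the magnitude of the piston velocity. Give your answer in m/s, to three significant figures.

4.24

ω = 2π·32.4 = 203.6 rad/s
For an in-line slider-crank, x = r cosθ + √(L² − r² sin²θ), so v = −rω sinθ·[1 + r cosθ/√(L² − r² sin²θ)].
With r = 0.0427 m, L = 0.1552 m, θ = 22.9°: √(L² − r² sin²θ) = 0.15431 m.
v = −0.0427·203.6·0.38912·[1 + 0.0427·0.92119/0.15431] = -4.2448 m/s.
|v| = 4.2448 m/s.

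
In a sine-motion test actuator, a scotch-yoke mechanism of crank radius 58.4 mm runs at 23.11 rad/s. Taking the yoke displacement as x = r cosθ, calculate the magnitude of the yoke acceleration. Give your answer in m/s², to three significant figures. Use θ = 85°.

ω = 23.11 rad/s
x = r cosθ ⇒ ẍ = −rω² cosθ (ω constant).
|a| = rω²|cosθ| = 0.0584·(23.11)²·|cos 85°| = 2.7184 m/s².

2.72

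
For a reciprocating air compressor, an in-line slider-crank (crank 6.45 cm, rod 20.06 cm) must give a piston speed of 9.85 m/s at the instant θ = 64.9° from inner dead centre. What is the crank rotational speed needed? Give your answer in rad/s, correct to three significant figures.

148

For an in-line slider-crank, |v_piston| = rω|sinθ|·[1 + r cosθ/√(L² − r² sin²θ)].
With r = 0.0645 m, L = 0.2006 m, θ = 64.9°: the bracketed kinematic factor |dx/dθ| = 0.066737 m.
ω = v/|dx/dθ| = 9.85/0.066737 = 147.59 rad/s.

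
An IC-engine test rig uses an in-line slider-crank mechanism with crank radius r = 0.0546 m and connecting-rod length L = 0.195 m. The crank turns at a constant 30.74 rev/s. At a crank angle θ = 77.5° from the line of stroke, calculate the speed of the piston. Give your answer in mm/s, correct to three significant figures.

10900

ω = 2π·30.7 = 193.1 rad/s
For an in-line slider-crank, x = r cosθ + √(L² − r² sin²θ), so v = −rω sinθ·[1 + r cosθ/√(L² − r² sin²θ)].
With r = 0.0546 m, L = 0.195 m, θ = 77.5°: √(L² − r² sin²θ) = 0.18757 m.
v = −0.0546·193.1·0.97630·[1 + 0.0546·0.21644/0.18757] = -10.944 m/s.
|v| = 10.944 m/s = 10944 mm/s.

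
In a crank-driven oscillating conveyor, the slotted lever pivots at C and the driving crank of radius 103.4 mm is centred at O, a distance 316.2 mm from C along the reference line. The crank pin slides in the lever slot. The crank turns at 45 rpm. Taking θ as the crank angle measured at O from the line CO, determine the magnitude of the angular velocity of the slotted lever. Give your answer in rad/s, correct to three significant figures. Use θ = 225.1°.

ω = 4.712 rad/s (from 45 rpm).
Crank pin A relative to C: A = (d + r cosθ, r sinθ); lever angle φ = atan2(r sinθ, d + r cosθ).
Differentiating tanφ: φ̇ = rω(d cosθ + r)/(d² + r² + 2dr cosθ).
d² + r² + 2dr cosθ = |CA|² = 0.0645169 m²;  d cosθ + r = -0.1198 m.
|ω_lever| = |0.1034·4.712·-0.1198| / 0.0645169 = 0.90476 rad/s.

0.905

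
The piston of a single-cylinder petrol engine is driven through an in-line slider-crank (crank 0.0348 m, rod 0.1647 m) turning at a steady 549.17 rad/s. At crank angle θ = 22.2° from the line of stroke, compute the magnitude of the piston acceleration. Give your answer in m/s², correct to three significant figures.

ω = 549.2 rad/s
x(θ) = r cosθ + √(L² − r² sin²θ); with ω constant, a = ω²·d²x/dθ².
d²x/dθ² = −r cosθ − r²(cos2θ)/√u − r⁴ sin²2θ/(4u^{3/2}),  u = L² − r² sin²θ = 0.0269532 m².
Substituting r = 0.0348 m, L = 0.1647 m, θ = 22.2°: d²x/dθ² = -0.037531 m.
a = ω²·d²x/dθ² = (549.2)²·(-0.037531) = -11319 m/s²;  |a| = 11319 m/s².

11300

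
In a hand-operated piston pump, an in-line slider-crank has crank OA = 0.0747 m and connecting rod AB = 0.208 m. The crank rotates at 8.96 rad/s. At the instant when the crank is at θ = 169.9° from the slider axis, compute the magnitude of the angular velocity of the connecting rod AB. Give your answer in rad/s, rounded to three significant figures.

3.17

ω = 8.96 rad/s
The rod makes angle φ with the slider axis where L sinφ = r sinθ; differentiating, L cosφ·φ̇ = r ω cosθ.
L cosφ = √(L² − r² sin²θ) = 0.20759 m.
|ω_rod| = r ω |cosθ| / √(L² − r² sin²θ) = 0.0747·8.96·0.98450/0.20759 = 3.1743 rad/s.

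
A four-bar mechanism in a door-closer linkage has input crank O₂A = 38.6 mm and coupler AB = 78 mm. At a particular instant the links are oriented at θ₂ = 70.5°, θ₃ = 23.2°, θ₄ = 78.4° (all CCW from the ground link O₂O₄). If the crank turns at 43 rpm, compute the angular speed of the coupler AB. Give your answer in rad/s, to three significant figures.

ω₂ = 4.503 rad/s (from 43 rpm).
Differentiating the loop-closure r₂e^{iθ₂}+r₃e^{iθ₃}=r₁+r₄e^{iθ₄} gives r₂ω₂e^{iθ₂}+r₃ω₃e^{iθ₃}=r₄ω₄e^{iθ₄}.
Eliminating the other unknown: ω₃ = r₂ω₂ sin(θ₄−θ₂) / [r₃ sin(θ₃−θ₄)].
Numerator sine = +0.13744; denominator sine = -0.82115.
Result = 0.0386·4.503·(+0.13744) / (0.078·(-0.82115)) = -0.37299 rad/s; magnitude 0.37299 rad/s.

0.373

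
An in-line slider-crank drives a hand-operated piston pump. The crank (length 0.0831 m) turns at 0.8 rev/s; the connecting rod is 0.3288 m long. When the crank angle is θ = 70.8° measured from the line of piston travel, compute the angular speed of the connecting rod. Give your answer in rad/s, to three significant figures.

0.430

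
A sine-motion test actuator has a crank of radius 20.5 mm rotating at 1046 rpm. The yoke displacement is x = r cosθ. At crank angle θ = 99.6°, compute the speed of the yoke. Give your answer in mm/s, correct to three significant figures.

ω = 109.5 rad/s (from 1046 rpm).
x = r cosθ ⇒ ẋ = −rω sinθ.
|v| = rω|sinθ| = 0.0205·109.5·|sin 99.6°| = 2.2141 m/s = 2214.1 mm/s.

2210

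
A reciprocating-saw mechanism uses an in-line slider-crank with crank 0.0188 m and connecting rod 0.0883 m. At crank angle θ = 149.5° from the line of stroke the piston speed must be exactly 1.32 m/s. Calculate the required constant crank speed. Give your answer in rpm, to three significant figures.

For an in-line slider-crank, |v_piston| = rω|sinθ|·[1 + r cosθ/√(L² − r² sin²θ)].
With r = 0.0188 m, L = 0.0883 m, θ = 149.5°: the bracketed kinematic factor |dx/dθ| = 0.007781 m.
ω = v/|dx/dθ| = 1.32/0.007781 = 169.64 rad/s.
N = 60ω/(2π) = 1620 rpm.

1620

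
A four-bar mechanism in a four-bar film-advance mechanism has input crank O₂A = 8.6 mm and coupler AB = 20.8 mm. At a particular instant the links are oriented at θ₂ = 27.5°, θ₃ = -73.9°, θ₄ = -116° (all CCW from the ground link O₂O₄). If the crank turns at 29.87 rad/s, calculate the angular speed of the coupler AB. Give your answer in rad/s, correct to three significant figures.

ω₂ = 29.87 rad/s
Differentiating the loop-closure r₂e^{iθ₂}+r₃e^{iθ₃}=r₁+r₄e^{iθ₄} gives r₂ω₂e^{iθ₂}+r₃ω₃e^{iθ₃}=r₄ω₄e^{iθ₄}.
Eliminating the other unknown: ω₃ = r₂ω₂ sin(θ₄−θ₂) / [r₃ sin(θ₃−θ₄)].
Numerator sine = -0.59482; denominator sine = +0.67043.
Result = 0.0086·29.87·(-0.59482) / (0.0208·(+0.67043)) = -10.957 rad/s; magnitude 10.957 rad/s.

11.0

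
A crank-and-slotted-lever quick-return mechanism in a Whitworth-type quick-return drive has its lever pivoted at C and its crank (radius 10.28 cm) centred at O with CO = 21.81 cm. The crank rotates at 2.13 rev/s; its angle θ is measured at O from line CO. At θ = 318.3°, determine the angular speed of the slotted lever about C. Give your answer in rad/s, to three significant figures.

ω = 13.38 rad/s (from 2.13 rev/s).
Crank pin A relative to C: A = (d + r cosθ, r sinθ); lever angle φ = atan2(r sinθ, d + r cosθ).
Differentiating tanφ: φ̇ = rω(d cosθ + r)/(d² + r² + 2dr cosθ).
d² + r² + 2dr cosθ = |CA|² = 0.0916157 m²;  d cosθ + r = +0.26564 m.
|ω_lever| = |0.1028·13.38·+0.26564| / 0.0916157 = 3.9891 rad/s.

3.99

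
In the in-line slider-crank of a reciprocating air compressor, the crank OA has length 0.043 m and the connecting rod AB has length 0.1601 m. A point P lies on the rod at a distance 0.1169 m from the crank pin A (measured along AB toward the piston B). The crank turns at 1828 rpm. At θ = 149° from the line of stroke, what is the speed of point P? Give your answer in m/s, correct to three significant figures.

4.00

ω = 191.4 rad/s.  Crank-pin speed |V_A| = rω = 8.2314 m/s, perpendicular to OA.
Rod angle: sinφ = −(r/L) sinθ ⇒ φ = -7.951°; ω_rod = −rω cosθ/√(L²−r²sin²θ) = +44.498 rad/s.
V_P = V_A + ω_rod × AP, with AP = 0.1169 m along the rod.
Components: V_Px = −rω sinθ − a·ω_rod·sinφ = -3.5199 m/s;  V_Py = rω cosθ + a·ω_rod·cosφ = -1.9038 m/s.
|V_P| = √(V_Px² + V_Py²) = 4.0018 m/s.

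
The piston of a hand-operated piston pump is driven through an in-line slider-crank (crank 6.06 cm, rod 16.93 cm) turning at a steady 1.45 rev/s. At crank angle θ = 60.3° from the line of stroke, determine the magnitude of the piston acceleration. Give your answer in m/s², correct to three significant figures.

1.58

ω = 2π·1.45 = 9.111 rad/s
x(θ) = r cosθ + √(L² − r² sin²θ); with ω constant, a = ω²·d²x/dθ².
d²x/dθ² = −r cosθ − r²(cos2θ)/√u − r⁴ sin²2θ/(4u^{3/2}),  u = L² − r² sin²θ = 0.0258916 m².
Substituting r = 0.0606 m, L = 0.1693 m, θ = 60.3°: d²x/dθ² = -0.019007 m.
a = ω²·d²x/dθ² = (9.111)²·(-0.019007) = -1.5776 m/s²;  |a| = 1.5776 m/s².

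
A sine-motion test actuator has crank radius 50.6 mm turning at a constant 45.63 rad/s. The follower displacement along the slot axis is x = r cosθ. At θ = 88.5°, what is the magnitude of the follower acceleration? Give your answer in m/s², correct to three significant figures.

2.76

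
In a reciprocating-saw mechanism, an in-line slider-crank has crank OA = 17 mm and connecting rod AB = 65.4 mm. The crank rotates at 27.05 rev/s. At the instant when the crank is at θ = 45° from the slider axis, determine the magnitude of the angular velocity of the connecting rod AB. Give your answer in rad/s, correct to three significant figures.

31.8

ω = 170 rad/s (converted from 27.05 rev/s).
The rod makes angle φ with the slider axis where L sinφ = r sinθ; differentiating, L cosφ·φ̇ = r ω cosθ.
L cosφ = √(L² − r² sin²θ) = 0.064286 m.
|ω_rod| = r ω |cosθ| / √(L² − r² sin²θ) = 0.017·170·0.70711/0.064286 = 31.781 rad/s.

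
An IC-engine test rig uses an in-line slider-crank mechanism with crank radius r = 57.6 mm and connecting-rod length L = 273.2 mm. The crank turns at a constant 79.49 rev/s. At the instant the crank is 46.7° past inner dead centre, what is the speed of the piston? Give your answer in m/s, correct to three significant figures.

24.0

ω = 2π·79.5 = 499.5 rad/s
For an in-line slider-crank, x = r cosθ + √(L² − r² sin²θ), so v = −rω sinθ·[1 + r cosθ/√(L² − r² sin²θ)].
With r = 0.0576 m, L = 0.2732 m, θ = 46.7°: √(L² − r² sin²θ) = 0.26996 m.
v = −0.0576·499.5·0.72777·[1 + 0.0576·0.68582/0.26996] = -24 m/s.
|v| = 24 m/s.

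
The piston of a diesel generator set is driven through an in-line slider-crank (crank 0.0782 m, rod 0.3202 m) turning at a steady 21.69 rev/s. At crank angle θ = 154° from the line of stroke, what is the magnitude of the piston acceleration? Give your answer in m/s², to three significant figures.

1080

ω = 2π·21.7 = 136.3 rad/s
x(θ) = r cosθ + √(L² − r² sin²θ); with ω constant, a = ω²·d²x/dθ².
d²x/dθ² = −r cosθ − r²(cos2θ)/√u − r⁴ sin²2θ/(4u^{3/2}),  u = L² − r² sin²θ = 0.101353 m².
Substituting r = 0.0782 m, L = 0.3202 m, θ = 154°: d²x/dθ² = +0.05828 m.
a = ω²·d²x/dθ² = (136.3)²·(+0.05828) = +1082.4 m/s²;  |a| = 1082.4 m/s².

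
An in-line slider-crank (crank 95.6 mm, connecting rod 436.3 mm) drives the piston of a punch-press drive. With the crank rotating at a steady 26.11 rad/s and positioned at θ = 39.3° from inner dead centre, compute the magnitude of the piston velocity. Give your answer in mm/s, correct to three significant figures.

1850

ω = 26.11 rad/s
For an in-line slider-crank, x = r cosθ + √(L² − r² sin²θ), so v = −rω sinθ·[1 + r cosθ/√(L² − r² sin²θ)].
With r = 0.0956 m, L = 0.4363 m, θ = 39.3°: √(L² − r² sin²θ) = 0.43208 m.
v = −0.0956·26.11·0.63338·[1 + 0.0956·0.77384/0.43208] = -1.8517 m/s.
|v| = 1.8517 m/s = 1851.7 mm/s.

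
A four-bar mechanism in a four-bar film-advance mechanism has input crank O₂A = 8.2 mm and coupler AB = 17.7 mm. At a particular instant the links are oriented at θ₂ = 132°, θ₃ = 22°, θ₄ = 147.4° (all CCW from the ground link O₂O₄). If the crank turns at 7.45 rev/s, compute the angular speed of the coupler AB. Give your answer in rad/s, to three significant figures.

ω₂ = 46.81 rad/s (from 7.45 rev/s).
Differentiating the loop-closure r₂e^{iθ₂}+r₃e^{iθ₃}=r₁+r₄e^{iθ₄} gives r₂ω₂e^{iθ₂}+r₃ω₃e^{iθ₃}=r₄ω₄e^{iθ₄}.
Eliminating the other unknown: ω₃ = r₂ω₂ sin(θ₄−θ₂) / [r₃ sin(θ₃−θ₄)].
Numerator sine = +0.26556; denominator sine = -0.81513.
Result = 0.0082·46.81·(+0.26556) / (0.0177·(-0.81513)) = -7.0649 rad/s; magnitude 7.0649 rad/s.

7.06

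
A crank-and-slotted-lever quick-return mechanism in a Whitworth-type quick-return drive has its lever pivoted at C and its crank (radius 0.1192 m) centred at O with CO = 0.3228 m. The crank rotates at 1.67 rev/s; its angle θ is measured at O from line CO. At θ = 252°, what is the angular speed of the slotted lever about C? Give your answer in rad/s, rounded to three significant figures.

ω = 10.49 rad/s (from 1.67 rev/s).
Crank pin A relative to C: A = (d + r cosθ, r sinθ); lever angle φ = atan2(r sinθ, d + r cosθ).
Differentiating tanφ: φ̇ = rω(d cosθ + r)/(d² + r² + 2dr cosθ).
d² + r² + 2dr cosθ = |CA|² = 0.0946279 m²;  d cosθ + r = +0.019449 m.
|ω_lever| = |0.1192·10.49·+0.019449| / 0.0946279 = 0.25707 rad/s.

0.257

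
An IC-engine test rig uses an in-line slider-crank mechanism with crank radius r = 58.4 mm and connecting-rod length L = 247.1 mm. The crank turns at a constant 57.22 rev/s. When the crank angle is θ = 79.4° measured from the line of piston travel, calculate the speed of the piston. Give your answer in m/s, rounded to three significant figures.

ω = 2π·57.2 = 359.5 rad/s
For an in-line slider-crank, x = r cosθ + √(L² − r² sin²θ), so v = −rω sinθ·[1 + r cosθ/√(L² − r² sin²θ)].
With r = 0.0584 m, L = 0.2471 m, θ = 79.4°: √(L² − r² sin²θ) = 0.24034 m.
v = −0.0584·359.5·0.98294·[1 + 0.0584·0.18395/0.24034] = -21.56 m/s.
|v| = 21.56 m/s.

21.6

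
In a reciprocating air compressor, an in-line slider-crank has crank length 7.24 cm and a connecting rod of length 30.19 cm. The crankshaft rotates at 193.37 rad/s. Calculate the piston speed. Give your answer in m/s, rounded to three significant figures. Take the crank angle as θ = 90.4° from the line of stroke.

14.0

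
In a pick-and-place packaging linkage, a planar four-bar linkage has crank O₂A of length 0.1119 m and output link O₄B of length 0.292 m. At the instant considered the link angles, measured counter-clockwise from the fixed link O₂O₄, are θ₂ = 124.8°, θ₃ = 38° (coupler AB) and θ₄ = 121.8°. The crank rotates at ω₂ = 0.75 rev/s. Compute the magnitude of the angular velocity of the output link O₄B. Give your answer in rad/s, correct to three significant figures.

1.81

ω₂ = 4.712 rad/s (from 0.75 rev/s).
Differentiating the loop-closure r₂e^{iθ₂}+r₃e^{iθ₃}=r₁+r₄e^{iθ₄} gives r₂ω₂e^{iθ₂}+r₃ω₃e^{iθ₃}=r₄ω₄e^{iθ₄}.
Eliminating the other unknown: ω₄ = r₂ω₂ sin(θ₂−θ₃) / [r₄ sin(θ₄−θ₃)].
Numerator sine = +0.99844; denominator sine = +0.99415.
Result = 0.1119·4.712·(+0.99844) / (0.292·(+0.99415)) = +1.8137 rad/s; magnitude 1.8137 rad/s.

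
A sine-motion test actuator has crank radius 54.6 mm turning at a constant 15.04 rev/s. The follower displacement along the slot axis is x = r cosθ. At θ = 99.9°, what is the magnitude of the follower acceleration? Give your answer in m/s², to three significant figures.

ω = 94.5 rad/s (from 15.04 rev/s).
x = r cosθ ⇒ ẍ = −rω² cosθ (ω constant).
|a| = rω²|cosθ| = 0.0546·(94.5)²·|cos 99.9°| = 83.83 m/s².

83.8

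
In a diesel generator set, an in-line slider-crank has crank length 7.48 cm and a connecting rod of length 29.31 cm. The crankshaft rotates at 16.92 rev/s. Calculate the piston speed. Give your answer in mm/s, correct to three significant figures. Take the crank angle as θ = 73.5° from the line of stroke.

ω = 2π·16.9 = 106.3 rad/s
For an in-line slider-crank, x = r cosθ + √(L² − r² sin²θ), so v = −rω sinθ·[1 + r cosθ/√(L² − r² sin²θ)].
With r = 0.0748 m, L = 0.2931 m, θ = 73.5°: √(L² − r² sin²θ) = 0.28419 m.
v = −0.0748·106.3·0.95882·[1 + 0.0748·0.28402/0.28419] = -8.1946 m/s.
|v| = 8.1946 m/s = 8194.6 mm/s.

8190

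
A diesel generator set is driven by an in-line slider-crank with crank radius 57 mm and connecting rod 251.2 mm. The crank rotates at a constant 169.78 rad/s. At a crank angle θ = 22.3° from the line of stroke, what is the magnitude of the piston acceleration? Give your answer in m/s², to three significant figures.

1790

ω = 169.8 rad/s
x(θ) = r cosθ + √(L² − r² sin²θ); with ω constant, a = ω²·d²x/dθ².
d²x/dθ² = −r cosθ − r²(cos2θ)/√u − r⁴ sin²2θ/(4u^{3/2}),  u = L² − r² sin²θ = 0.0626336 m².
Substituting r = 0.057 m, L = 0.2512 m, θ = 22.3°: d²x/dθ² = -0.062064 m.
a = ω²·d²x/dθ² = (169.8)²·(-0.062064) = -1789 m/s²;  |a| = 1789 m/s².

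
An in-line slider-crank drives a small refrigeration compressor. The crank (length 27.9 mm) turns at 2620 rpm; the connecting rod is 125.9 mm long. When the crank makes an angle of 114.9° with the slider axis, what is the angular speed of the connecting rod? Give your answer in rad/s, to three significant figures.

26.1

ω = 274.4 rad/s (converted from 2620 rpm).
The rod makes angle φ with the slider axis where L sinφ = r sinθ; differentiating, L cosφ·φ̇ = r ω cosθ.
L cosφ = √(L² − r² sin²θ) = 0.12333 m.
|ω_rod| = r ω |cosθ| / √(L² − r² sin²θ) = 0.0279·274.4·0.42104/0.12333 = 26.133 rad/s.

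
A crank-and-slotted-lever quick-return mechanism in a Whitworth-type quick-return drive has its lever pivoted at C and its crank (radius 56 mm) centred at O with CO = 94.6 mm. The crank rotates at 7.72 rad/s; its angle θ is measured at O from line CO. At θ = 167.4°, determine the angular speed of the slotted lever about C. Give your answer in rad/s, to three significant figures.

9.00

ω = 7.72 rad/s
Crank pin A relative to C: A = (d + r cosθ, r sinθ); lever angle φ = atan2(r sinθ, d + r cosθ).
Differentiating tanφ: φ̇ = rω(d cosθ + r)/(d² + r² + 2dr cosθ).
d² + r² + 2dr cosθ = |CA|² = 0.00174513 m²;  d cosθ + r = -0.036322 m.
|ω_lever| = |0.056·7.72·-0.036322| / 0.00174513 = 8.998 rad/s.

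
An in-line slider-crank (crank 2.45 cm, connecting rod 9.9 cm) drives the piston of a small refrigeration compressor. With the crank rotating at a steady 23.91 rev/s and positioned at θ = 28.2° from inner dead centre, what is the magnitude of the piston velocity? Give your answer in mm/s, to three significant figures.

2120

ω = 2π·23.9 = 150.2 rad/s
For an in-line slider-crank, x = r cosθ + √(L² − r² sin²θ), so v = −rω sinθ·[1 + r cosθ/√(L² − r² sin²θ)].
With r = 0.0245 m, L = 0.099 m, θ = 28.2°: √(L² − r² sin²θ) = 0.098321 m.
v = −0.0245·150.2·0.47255·[1 + 0.0245·0.88130/0.098321] = -2.1213 m/s.
|v| = 2.1213 m/s = 2121.3 mm/s.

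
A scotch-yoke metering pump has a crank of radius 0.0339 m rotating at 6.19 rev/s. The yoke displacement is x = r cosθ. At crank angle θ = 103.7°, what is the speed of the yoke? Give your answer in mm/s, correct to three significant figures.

ω = 38.89 rad/s (from 6.19 rev/s).
x = r cosθ ⇒ ẋ = −rω sinθ.
|v| = rω|sinθ| = 0.0339·38.89·|sin 103.7°| = 1.281 m/s = 1281 mm/s.

1280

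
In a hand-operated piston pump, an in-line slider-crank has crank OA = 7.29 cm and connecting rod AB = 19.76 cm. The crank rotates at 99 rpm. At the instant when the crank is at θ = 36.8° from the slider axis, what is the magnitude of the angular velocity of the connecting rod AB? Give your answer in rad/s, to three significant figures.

ω = 10.37 rad/s (converted from 99 rpm).
The rod makes angle φ with the slider axis where L sinφ = r sinθ; differentiating, L cosφ·φ̇ = r ω cosθ.
L cosφ = √(L² − r² sin²θ) = 0.19271 m.
|ω_rod| = r ω |cosθ| / √(L² − r² sin²θ) = 0.0729·10.37·0.80073/0.19271 = 3.1403 rad/s.

3.14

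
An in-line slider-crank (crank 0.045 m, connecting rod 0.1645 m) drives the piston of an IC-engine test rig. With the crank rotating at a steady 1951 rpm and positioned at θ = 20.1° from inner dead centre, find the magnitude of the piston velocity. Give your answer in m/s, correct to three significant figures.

ω = 2π·1951/60 = 204.3 rad/s
For an in-line slider-crank, x = r cosθ + √(L² − r² sin²θ), so v = −rω sinθ·[1 + r cosθ/√(L² − r² sin²θ)].
With r = 0.045 m, L = 0.1645 m, θ = 20.1°: √(L² − r² sin²θ) = 0.16377 m.
v = −0.045·204.3·0.34366·[1 + 0.045·0.93909/0.16377] = -3.9748 m/s.
|v| = 3.9748 m/s.

3.97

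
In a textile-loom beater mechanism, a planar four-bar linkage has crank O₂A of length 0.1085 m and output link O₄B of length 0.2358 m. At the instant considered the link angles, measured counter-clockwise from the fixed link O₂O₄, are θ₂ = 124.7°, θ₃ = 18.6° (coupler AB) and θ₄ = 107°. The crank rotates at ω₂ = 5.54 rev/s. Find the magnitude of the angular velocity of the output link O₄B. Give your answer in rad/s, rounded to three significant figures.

ω₂ = 34.81 rad/s (from 5.54 rev/s).
Differentiating the loop-closure r₂e^{iθ₂}+r₃e^{iθ₃}=r₁+r₄e^{iθ₄} gives r₂ω₂e^{iθ₂}+r₃ω₃e^{iθ₃}=r₄ω₄e^{iθ₄}.
Eliminating the other unknown: ω₄ = r₂ω₂ sin(θ₂−θ₃) / [r₄ sin(θ₄−θ₃)].
Numerator sine = +0.96078; denominator sine = +0.99961.
Result = 0.1085·34.81·(+0.96078) / (0.2358·(+0.99961)) = +15.395 rad/s; magnitude 15.395 rad/s.

15.4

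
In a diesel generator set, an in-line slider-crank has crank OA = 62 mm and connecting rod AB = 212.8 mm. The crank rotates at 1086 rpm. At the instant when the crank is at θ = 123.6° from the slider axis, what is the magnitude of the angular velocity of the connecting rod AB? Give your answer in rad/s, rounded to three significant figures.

18.9

ω = 113.7 rad/s (converted from 1086 rpm).
The rod makes angle φ with the slider axis where L sinφ = r sinθ; differentiating, L cosφ·φ̇ = r ω cosθ.
L cosφ = √(L² − r² sin²θ) = 0.20644 m.
|ω_rod| = r ω |cosθ| / √(L² − r² sin²θ) = 0.062·113.7·0.55339/0.20644 = 18.901 rad/s.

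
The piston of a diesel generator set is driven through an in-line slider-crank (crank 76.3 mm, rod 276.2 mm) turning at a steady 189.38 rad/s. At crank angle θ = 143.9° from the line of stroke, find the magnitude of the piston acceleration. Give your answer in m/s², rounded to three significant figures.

ω = 189.4 rad/s
x(θ) = r cosθ + √(L² − r² sin²θ); with ω constant, a = ω²·d²x/dθ².
d²x/dθ² = −r cosθ − r²(cos2θ)/√u − r⁴ sin²2θ/(4u^{3/2}),  u = L² − r² sin²θ = 0.0742654 m².
Substituting r = 0.0763 m, L = 0.2762 m, θ = 143.9°: d²x/dθ² = +0.05474 m.
a = ω²·d²x/dθ² = (189.4)²·(+0.05474) = +1963.2 m/s²;  |a| = 1963.2 m/s².

1960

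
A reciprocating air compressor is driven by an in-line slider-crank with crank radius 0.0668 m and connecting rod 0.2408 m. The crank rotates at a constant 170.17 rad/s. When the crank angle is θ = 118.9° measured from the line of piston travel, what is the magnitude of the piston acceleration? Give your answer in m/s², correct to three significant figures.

1220

ω = 170.2 rad/s
x(θ) = r cosθ + √(L² − r² sin²θ); with ω constant, a = ω²·d²x/dθ².
d²x/dθ² = −r cosθ − r²(cos2θ)/√u − r⁴ sin²2θ/(4u^{3/2}),  u = L² − r² sin²θ = 0.0545646 m².
Substituting r = 0.0668 m, L = 0.2408 m, θ = 118.9°: d²x/dθ² = +0.042183 m.
a = ω²·d²x/dθ² = (170.2)²·(+0.042183) = +1221.5 m/s²;  |a| = 1221.5 m/s².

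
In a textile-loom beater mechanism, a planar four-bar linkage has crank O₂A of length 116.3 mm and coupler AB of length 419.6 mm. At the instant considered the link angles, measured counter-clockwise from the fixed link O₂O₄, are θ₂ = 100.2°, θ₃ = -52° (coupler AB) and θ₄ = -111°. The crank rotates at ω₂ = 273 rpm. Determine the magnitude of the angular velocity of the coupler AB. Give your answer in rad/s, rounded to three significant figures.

4.79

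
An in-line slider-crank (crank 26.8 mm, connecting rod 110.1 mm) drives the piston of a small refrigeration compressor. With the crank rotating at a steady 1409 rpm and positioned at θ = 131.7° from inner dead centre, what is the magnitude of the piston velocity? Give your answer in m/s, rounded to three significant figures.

2.47

ω = 2π·1409/60 = 147.6 rad/s
For an in-line slider-crank, x = r cosθ + √(L² − r² sin²θ), so v = −rω sinθ·[1 + r cosθ/√(L² − r² sin²θ)].
With r = 0.0268 m, L = 0.1101 m, θ = 131.7°: √(L² − r² sin²θ) = 0.10827 m.
v = −0.0268·147.6·0.74664·[1 + 0.0268·-0.66523/0.10827] = -2.4663 m/s.
|v| = 2.4663 m/s.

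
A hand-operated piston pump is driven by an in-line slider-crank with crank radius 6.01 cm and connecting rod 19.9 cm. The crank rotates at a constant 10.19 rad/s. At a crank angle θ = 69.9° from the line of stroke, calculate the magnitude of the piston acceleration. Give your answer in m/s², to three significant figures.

0.664

ω = 10.19 rad/s
x(θ) = r cosθ + √(L² − r² sin²θ); with ω constant, a = ω²·d²x/dθ².
d²x/dθ² = −r cosθ − r²(cos2θ)/√u − r⁴ sin²2θ/(4u^{3/2}),  u = L² − r² sin²θ = 0.0364156 m².
Substituting r = 0.0601 m, L = 0.199 m, θ = 69.9°: d²x/dθ² = -0.0063923 m.
a = ω²·d²x/dθ² = (10.19)²·(-0.0063923) = -0.66376 m/s²;  |a| = 0.66376 m/s².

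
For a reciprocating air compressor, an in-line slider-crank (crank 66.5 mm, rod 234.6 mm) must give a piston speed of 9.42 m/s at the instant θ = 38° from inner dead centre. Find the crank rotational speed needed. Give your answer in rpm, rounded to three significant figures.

1790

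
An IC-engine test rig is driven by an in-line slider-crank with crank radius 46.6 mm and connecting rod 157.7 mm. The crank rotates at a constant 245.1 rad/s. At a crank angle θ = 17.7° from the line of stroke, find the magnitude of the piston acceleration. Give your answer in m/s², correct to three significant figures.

3350

ω = 245.1 rad/s
x(θ) = r cosθ + √(L² − r² sin²θ); with ω constant, a = ω²·d²x/dθ².
d²x/dθ² = −r cosθ − r²(cos2θ)/√u − r⁴ sin²2θ/(4u^{3/2}),  u = L² − r² sin²θ = 0.0246686 m².
Substituting r = 0.0466 m, L = 0.1577 m, θ = 17.7°: d²x/dθ² = -0.055766 m.
a = ω²·d²x/dθ² = (245.1)²·(-0.055766) = -3350.1 m/s²;  |a| = 3350.1 m/s².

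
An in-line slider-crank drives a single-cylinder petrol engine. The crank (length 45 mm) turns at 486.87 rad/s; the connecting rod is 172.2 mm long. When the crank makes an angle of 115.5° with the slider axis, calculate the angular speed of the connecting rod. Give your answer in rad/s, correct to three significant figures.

ω = 486.9 rad/s
The rod makes angle φ with the slider axis where L sinφ = r sinθ; differentiating, L cosφ·φ̇ = r ω cosθ.
L cosφ = √(L² − r² sin²θ) = 0.16734 m.
|ω_rod| = r ω |cosθ| / √(L² − r² sin²θ) = 0.045·486.9·0.43051/0.16734 = 56.365 rad/s.

56.4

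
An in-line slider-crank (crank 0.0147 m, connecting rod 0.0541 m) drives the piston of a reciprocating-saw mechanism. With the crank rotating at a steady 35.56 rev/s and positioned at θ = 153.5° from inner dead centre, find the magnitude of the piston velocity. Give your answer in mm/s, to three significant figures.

ω = 2π·35.6 = 223.4 rad/s
For an in-line slider-crank, x = r cosθ + √(L² − r² sin²θ), so v = −rω sinθ·[1 + r cosθ/√(L² − r² sin²θ)].
With r = 0.0147 m, L = 0.0541 m, θ = 153.5°: √(L² − r² sin²θ) = 0.053701 m.
v = −0.0147·223.4·0.44620·[1 + 0.0147·-0.89493/0.053701] = -1.1065 m/s.
|v| = 1.1065 m/s = 1106.5 mm/s.

1110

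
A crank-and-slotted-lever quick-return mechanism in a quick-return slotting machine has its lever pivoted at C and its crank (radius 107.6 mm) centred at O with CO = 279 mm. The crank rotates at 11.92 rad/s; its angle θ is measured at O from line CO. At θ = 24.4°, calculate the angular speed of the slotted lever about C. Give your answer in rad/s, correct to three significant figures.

ω = 11.92 rad/s
Crank pin A relative to C: A = (d + r cosθ, r sinθ); lever angle φ = atan2(r sinθ, d + r cosθ).
Differentiating tanφ: φ̇ = rω(d cosθ + r)/(d² + r² + 2dr cosθ).
d² + r² + 2dr cosθ = |CA|² = 0.144097 m²;  d cosθ + r = +0.36168 m.
|ω_lever| = |0.1076·11.92·+0.36168| / 0.144097 = 3.2193 rad/s.

3.22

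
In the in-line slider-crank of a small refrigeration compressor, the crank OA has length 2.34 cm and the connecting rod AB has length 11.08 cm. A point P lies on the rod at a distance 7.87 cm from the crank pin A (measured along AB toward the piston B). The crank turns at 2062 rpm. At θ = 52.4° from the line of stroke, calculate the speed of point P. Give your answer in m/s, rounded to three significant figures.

ω = 215.9 rad/s.  Crank-pin speed |V_A| = rω = 5.0528 m/s, perpendicular to OA.
Rod angle: sinφ = −(r/L) sinθ ⇒ φ = -9.632°; ω_rod = −rω cosθ/√(L²−r²sin²θ) = -28.222 rad/s.
V_P = V_A + ω_rod × AP, with AP = 0.0787 m along the rod.
Components: V_Px = −rω sinθ − a·ω_rod·sinφ = -4.3749 m/s;  V_Py = rω cosθ + a·ω_rod·cosφ = +0.89316 m/s.
|V_P| = √(V_Px² + V_Py²) = 4.4652 m/s.

4.47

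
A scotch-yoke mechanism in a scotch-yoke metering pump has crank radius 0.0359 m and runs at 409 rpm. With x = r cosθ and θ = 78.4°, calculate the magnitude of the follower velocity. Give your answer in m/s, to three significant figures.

ω = 42.83 rad/s (from 409 rpm).
x = r cosθ ⇒ ẋ = −rω sinθ.
|v| = rω|sinθ| = 0.0359·42.83·|sin 78.4°| = 1.5062 m/s.

1.51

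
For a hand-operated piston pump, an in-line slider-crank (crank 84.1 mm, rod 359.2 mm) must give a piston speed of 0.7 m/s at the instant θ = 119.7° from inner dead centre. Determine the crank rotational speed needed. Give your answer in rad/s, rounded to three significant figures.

10.9

For an in-line slider-crank, |v_piston| = rω|sinθ|·[1 + r cosθ/√(L² − r² sin²θ)].
With r = 0.0841 m, L = 0.3592 m, θ = 119.7°: the bracketed kinematic factor |dx/dθ| = 0.064397 m.
ω = v/|dx/dθ| = 0.7/0.064397 = 10.87 rad/s.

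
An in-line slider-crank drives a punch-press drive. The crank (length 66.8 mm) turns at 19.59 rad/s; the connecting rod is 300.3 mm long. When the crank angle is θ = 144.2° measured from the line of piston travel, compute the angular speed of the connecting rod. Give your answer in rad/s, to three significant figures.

ω = 19.59 rad/s
The rod makes angle φ with the slider axis where L sinφ = r sinθ; differentiating, L cosφ·φ̇ = r ω cosθ.
L cosφ = √(L² − r² sin²θ) = 0.29775 m.
|ω_rod| = r ω |cosθ| / √(L² − r² sin²θ) = 0.0668·19.59·0.81106/0.29775 = 3.5647 rad/s.

3.56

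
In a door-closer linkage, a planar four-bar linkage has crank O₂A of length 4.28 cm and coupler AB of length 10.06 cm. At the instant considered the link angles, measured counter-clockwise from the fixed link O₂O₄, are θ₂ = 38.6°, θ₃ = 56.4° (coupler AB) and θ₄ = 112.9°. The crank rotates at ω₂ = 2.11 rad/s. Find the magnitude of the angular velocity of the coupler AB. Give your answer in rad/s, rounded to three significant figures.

ω₂ = 2.11 rad/s
Differentiating the loop-closure r₂e^{iθ₂}+r₃e^{iθ₃}=r₁+r₄e^{iθ₄} gives r₂ω₂e^{iθ₂}+r₃ω₃e^{iθ₃}=r₄ω₄e^{iθ₄}.
Eliminating the other unknown: ω₃ = r₂ω₂ sin(θ₄−θ₂) / [r₃ sin(θ₃−θ₄)].
Numerator sine = +0.96269; denominator sine = -0.83389.
Result = 0.0428·2.11·(+0.96269) / (0.1006·(-0.83389)) = -1.0364 rad/s; magnitude 1.0364 rad/s.

1.04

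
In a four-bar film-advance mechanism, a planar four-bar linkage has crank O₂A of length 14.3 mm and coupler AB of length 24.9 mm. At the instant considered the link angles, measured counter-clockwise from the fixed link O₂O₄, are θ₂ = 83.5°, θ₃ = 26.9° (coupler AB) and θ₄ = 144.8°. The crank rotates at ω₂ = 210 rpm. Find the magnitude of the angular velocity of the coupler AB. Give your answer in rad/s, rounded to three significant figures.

ω₂ = 21.99 rad/s (from 210 rpm).
Differentiating the loop-closure r₂e^{iθ₂}+r₃e^{iθ₃}=r₁+r₄e^{iθ₄} gives r₂ω₂e^{iθ₂}+r₃ω₃e^{iθ₃}=r₄ω₄e^{iθ₄}.
Eliminating the other unknown: ω₃ = r₂ω₂ sin(θ₄−θ₂) / [r₃ sin(θ₃−θ₄)].
Numerator sine = +0.87715; denominator sine = -0.88377.
Result = 0.0143·21.99·(+0.87715) / (0.0249·(-0.88377)) = -12.535 rad/s; magnitude 12.535 rad/s.

12.5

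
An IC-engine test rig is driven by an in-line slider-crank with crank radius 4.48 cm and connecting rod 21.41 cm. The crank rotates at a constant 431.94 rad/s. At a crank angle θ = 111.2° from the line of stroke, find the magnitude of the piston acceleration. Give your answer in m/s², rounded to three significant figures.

4330

ω = 431.9 rad/s
x(θ) = r cosθ + √(L² − r² sin²θ); with ω constant, a = ω²·d²x/dθ².
d²x/dθ² = −r cosθ − r²(cos2θ)/√u − r⁴ sin²2θ/(4u^{3/2}),  u = L² − r² sin²θ = 0.0440942 m².
Substituting r = 0.0448 m, L = 0.2141 m, θ = 111.2°: d²x/dθ² = +0.023209 m.
a = ω²·d²x/dθ² = (431.9)²·(+0.023209) = +4330.2 m/s²;  |a| = 4330.2 m/s².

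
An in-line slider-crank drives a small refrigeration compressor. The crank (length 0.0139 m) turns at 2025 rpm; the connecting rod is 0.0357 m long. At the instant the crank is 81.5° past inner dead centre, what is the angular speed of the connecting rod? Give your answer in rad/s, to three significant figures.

13.2

ω = 212.1 rad/s (converted from 2025 rpm).
The rod makes angle φ with the slider axis where L sinφ = r sinθ; differentiating, L cosφ·φ̇ = r ω cosθ.
L cosφ = √(L² − r² sin²θ) = 0.032947 m.
|ω_rod| = r ω |cosθ| / √(L² − r² sin²θ) = 0.0139·212.1·0.14781/0.032947 = 13.224 rad/s.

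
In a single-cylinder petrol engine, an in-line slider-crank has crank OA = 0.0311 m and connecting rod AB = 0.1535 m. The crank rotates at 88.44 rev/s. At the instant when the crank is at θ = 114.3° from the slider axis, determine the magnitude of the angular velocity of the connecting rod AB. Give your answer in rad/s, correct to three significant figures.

ω = 555.7 rad/s (converted from 88.44 rev/s).
The rod makes angle φ with the slider axis where L sinφ = r sinθ; differentiating, L cosφ·φ̇ = r ω cosθ.
L cosφ = √(L² − r² sin²θ) = 0.15086 m.
|ω_rod| = r ω |cosθ| / √(L² − r² sin²θ) = 0.0311·555.7·0.41151/0.15086 = 47.141 rad/s.

47.1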